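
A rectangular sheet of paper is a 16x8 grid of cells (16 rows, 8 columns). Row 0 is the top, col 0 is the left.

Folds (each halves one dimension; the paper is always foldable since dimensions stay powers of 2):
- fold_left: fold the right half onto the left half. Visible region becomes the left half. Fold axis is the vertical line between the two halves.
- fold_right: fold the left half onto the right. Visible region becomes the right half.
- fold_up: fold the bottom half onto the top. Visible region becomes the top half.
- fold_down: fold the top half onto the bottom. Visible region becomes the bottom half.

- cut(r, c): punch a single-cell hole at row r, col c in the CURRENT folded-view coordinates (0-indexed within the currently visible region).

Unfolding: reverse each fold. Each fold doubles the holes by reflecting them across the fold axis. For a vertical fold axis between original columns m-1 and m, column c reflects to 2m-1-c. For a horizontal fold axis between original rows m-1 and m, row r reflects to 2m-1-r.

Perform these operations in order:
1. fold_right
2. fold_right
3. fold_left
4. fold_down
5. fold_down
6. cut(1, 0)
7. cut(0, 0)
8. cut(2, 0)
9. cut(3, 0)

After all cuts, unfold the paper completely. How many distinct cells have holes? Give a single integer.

Answer: 128

Derivation:
Op 1 fold_right: fold axis v@4; visible region now rows[0,16) x cols[4,8) = 16x4
Op 2 fold_right: fold axis v@6; visible region now rows[0,16) x cols[6,8) = 16x2
Op 3 fold_left: fold axis v@7; visible region now rows[0,16) x cols[6,7) = 16x1
Op 4 fold_down: fold axis h@8; visible region now rows[8,16) x cols[6,7) = 8x1
Op 5 fold_down: fold axis h@12; visible region now rows[12,16) x cols[6,7) = 4x1
Op 6 cut(1, 0): punch at orig (13,6); cuts so far [(13, 6)]; region rows[12,16) x cols[6,7) = 4x1
Op 7 cut(0, 0): punch at orig (12,6); cuts so far [(12, 6), (13, 6)]; region rows[12,16) x cols[6,7) = 4x1
Op 8 cut(2, 0): punch at orig (14,6); cuts so far [(12, 6), (13, 6), (14, 6)]; region rows[12,16) x cols[6,7) = 4x1
Op 9 cut(3, 0): punch at orig (15,6); cuts so far [(12, 6), (13, 6), (14, 6), (15, 6)]; region rows[12,16) x cols[6,7) = 4x1
Unfold 1 (reflect across h@12): 8 holes -> [(8, 6), (9, 6), (10, 6), (11, 6), (12, 6), (13, 6), (14, 6), (15, 6)]
Unfold 2 (reflect across h@8): 16 holes -> [(0, 6), (1, 6), (2, 6), (3, 6), (4, 6), (5, 6), (6, 6), (7, 6), (8, 6), (9, 6), (10, 6), (11, 6), (12, 6), (13, 6), (14, 6), (15, 6)]
Unfold 3 (reflect across v@7): 32 holes -> [(0, 6), (0, 7), (1, 6), (1, 7), (2, 6), (2, 7), (3, 6), (3, 7), (4, 6), (4, 7), (5, 6), (5, 7), (6, 6), (6, 7), (7, 6), (7, 7), (8, 6), (8, 7), (9, 6), (9, 7), (10, 6), (10, 7), (11, 6), (11, 7), (12, 6), (12, 7), (13, 6), (13, 7), (14, 6), (14, 7), (15, 6), (15, 7)]
Unfold 4 (reflect across v@6): 64 holes -> [(0, 4), (0, 5), (0, 6), (0, 7), (1, 4), (1, 5), (1, 6), (1, 7), (2, 4), (2, 5), (2, 6), (2, 7), (3, 4), (3, 5), (3, 6), (3, 7), (4, 4), (4, 5), (4, 6), (4, 7), (5, 4), (5, 5), (5, 6), (5, 7), (6, 4), (6, 5), (6, 6), (6, 7), (7, 4), (7, 5), (7, 6), (7, 7), (8, 4), (8, 5), (8, 6), (8, 7), (9, 4), (9, 5), (9, 6), (9, 7), (10, 4), (10, 5), (10, 6), (10, 7), (11, 4), (11, 5), (11, 6), (11, 7), (12, 4), (12, 5), (12, 6), (12, 7), (13, 4), (13, 5), (13, 6), (13, 7), (14, 4), (14, 5), (14, 6), (14, 7), (15, 4), (15, 5), (15, 6), (15, 7)]
Unfold 5 (reflect across v@4): 128 holes -> [(0, 0), (0, 1), (0, 2), (0, 3), (0, 4), (0, 5), (0, 6), (0, 7), (1, 0), (1, 1), (1, 2), (1, 3), (1, 4), (1, 5), (1, 6), (1, 7), (2, 0), (2, 1), (2, 2), (2, 3), (2, 4), (2, 5), (2, 6), (2, 7), (3, 0), (3, 1), (3, 2), (3, 3), (3, 4), (3, 5), (3, 6), (3, 7), (4, 0), (4, 1), (4, 2), (4, 3), (4, 4), (4, 5), (4, 6), (4, 7), (5, 0), (5, 1), (5, 2), (5, 3), (5, 4), (5, 5), (5, 6), (5, 7), (6, 0), (6, 1), (6, 2), (6, 3), (6, 4), (6, 5), (6, 6), (6, 7), (7, 0), (7, 1), (7, 2), (7, 3), (7, 4), (7, 5), (7, 6), (7, 7), (8, 0), (8, 1), (8, 2), (8, 3), (8, 4), (8, 5), (8, 6), (8, 7), (9, 0), (9, 1), (9, 2), (9, 3), (9, 4), (9, 5), (9, 6), (9, 7), (10, 0), (10, 1), (10, 2), (10, 3), (10, 4), (10, 5), (10, 6), (10, 7), (11, 0), (11, 1), (11, 2), (11, 3), (11, 4), (11, 5), (11, 6), (11, 7), (12, 0), (12, 1), (12, 2), (12, 3), (12, 4), (12, 5), (12, 6), (12, 7), (13, 0), (13, 1), (13, 2), (13, 3), (13, 4), (13, 5), (13, 6), (13, 7), (14, 0), (14, 1), (14, 2), (14, 3), (14, 4), (14, 5), (14, 6), (14, 7), (15, 0), (15, 1), (15, 2), (15, 3), (15, 4), (15, 5), (15, 6), (15, 7)]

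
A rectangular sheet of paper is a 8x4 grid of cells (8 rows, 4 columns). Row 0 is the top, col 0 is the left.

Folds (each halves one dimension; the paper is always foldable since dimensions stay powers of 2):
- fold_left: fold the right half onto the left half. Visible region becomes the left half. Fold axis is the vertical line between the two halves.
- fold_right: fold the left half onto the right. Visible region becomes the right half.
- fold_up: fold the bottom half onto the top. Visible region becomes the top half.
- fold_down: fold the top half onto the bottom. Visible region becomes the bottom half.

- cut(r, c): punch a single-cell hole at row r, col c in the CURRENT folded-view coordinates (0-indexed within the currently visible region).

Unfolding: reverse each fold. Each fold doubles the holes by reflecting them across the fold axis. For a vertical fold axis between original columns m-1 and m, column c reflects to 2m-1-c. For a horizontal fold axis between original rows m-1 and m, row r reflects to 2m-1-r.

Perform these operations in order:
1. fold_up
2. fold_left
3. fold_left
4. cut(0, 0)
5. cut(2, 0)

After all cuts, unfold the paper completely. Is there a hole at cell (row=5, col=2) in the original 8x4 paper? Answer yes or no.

Answer: yes

Derivation:
Op 1 fold_up: fold axis h@4; visible region now rows[0,4) x cols[0,4) = 4x4
Op 2 fold_left: fold axis v@2; visible region now rows[0,4) x cols[0,2) = 4x2
Op 3 fold_left: fold axis v@1; visible region now rows[0,4) x cols[0,1) = 4x1
Op 4 cut(0, 0): punch at orig (0,0); cuts so far [(0, 0)]; region rows[0,4) x cols[0,1) = 4x1
Op 5 cut(2, 0): punch at orig (2,0); cuts so far [(0, 0), (2, 0)]; region rows[0,4) x cols[0,1) = 4x1
Unfold 1 (reflect across v@1): 4 holes -> [(0, 0), (0, 1), (2, 0), (2, 1)]
Unfold 2 (reflect across v@2): 8 holes -> [(0, 0), (0, 1), (0, 2), (0, 3), (2, 0), (2, 1), (2, 2), (2, 3)]
Unfold 3 (reflect across h@4): 16 holes -> [(0, 0), (0, 1), (0, 2), (0, 3), (2, 0), (2, 1), (2, 2), (2, 3), (5, 0), (5, 1), (5, 2), (5, 3), (7, 0), (7, 1), (7, 2), (7, 3)]
Holes: [(0, 0), (0, 1), (0, 2), (0, 3), (2, 0), (2, 1), (2, 2), (2, 3), (5, 0), (5, 1), (5, 2), (5, 3), (7, 0), (7, 1), (7, 2), (7, 3)]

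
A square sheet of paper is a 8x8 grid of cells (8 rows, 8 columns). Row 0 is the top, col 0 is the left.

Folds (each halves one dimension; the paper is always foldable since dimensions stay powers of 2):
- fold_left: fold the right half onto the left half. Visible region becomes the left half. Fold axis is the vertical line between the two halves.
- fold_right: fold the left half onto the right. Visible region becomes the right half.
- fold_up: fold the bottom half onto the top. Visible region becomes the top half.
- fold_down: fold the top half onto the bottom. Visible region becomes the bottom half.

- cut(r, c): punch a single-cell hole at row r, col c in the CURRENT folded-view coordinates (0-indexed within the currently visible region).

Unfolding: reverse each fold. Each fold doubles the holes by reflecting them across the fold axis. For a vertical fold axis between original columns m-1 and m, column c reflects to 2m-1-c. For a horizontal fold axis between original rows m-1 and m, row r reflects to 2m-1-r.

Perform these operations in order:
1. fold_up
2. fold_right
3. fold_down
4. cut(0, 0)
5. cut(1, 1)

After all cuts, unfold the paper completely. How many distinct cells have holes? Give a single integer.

Op 1 fold_up: fold axis h@4; visible region now rows[0,4) x cols[0,8) = 4x8
Op 2 fold_right: fold axis v@4; visible region now rows[0,4) x cols[4,8) = 4x4
Op 3 fold_down: fold axis h@2; visible region now rows[2,4) x cols[4,8) = 2x4
Op 4 cut(0, 0): punch at orig (2,4); cuts so far [(2, 4)]; region rows[2,4) x cols[4,8) = 2x4
Op 5 cut(1, 1): punch at orig (3,5); cuts so far [(2, 4), (3, 5)]; region rows[2,4) x cols[4,8) = 2x4
Unfold 1 (reflect across h@2): 4 holes -> [(0, 5), (1, 4), (2, 4), (3, 5)]
Unfold 2 (reflect across v@4): 8 holes -> [(0, 2), (0, 5), (1, 3), (1, 4), (2, 3), (2, 4), (3, 2), (3, 5)]
Unfold 3 (reflect across h@4): 16 holes -> [(0, 2), (0, 5), (1, 3), (1, 4), (2, 3), (2, 4), (3, 2), (3, 5), (4, 2), (4, 5), (5, 3), (5, 4), (6, 3), (6, 4), (7, 2), (7, 5)]

Answer: 16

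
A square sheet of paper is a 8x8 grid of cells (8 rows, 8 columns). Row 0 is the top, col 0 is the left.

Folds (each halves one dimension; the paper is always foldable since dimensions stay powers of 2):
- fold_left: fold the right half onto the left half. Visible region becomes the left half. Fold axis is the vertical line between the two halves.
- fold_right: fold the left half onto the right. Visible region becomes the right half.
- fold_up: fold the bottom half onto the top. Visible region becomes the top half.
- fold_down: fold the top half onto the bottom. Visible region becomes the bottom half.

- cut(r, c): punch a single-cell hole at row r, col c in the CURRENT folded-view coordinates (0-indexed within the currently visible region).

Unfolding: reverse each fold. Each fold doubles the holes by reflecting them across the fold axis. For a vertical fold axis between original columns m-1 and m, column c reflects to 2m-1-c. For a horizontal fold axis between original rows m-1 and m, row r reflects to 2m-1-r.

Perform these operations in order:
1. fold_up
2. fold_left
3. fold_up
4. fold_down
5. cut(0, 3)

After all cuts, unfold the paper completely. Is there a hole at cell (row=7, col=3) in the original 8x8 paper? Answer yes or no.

Op 1 fold_up: fold axis h@4; visible region now rows[0,4) x cols[0,8) = 4x8
Op 2 fold_left: fold axis v@4; visible region now rows[0,4) x cols[0,4) = 4x4
Op 3 fold_up: fold axis h@2; visible region now rows[0,2) x cols[0,4) = 2x4
Op 4 fold_down: fold axis h@1; visible region now rows[1,2) x cols[0,4) = 1x4
Op 5 cut(0, 3): punch at orig (1,3); cuts so far [(1, 3)]; region rows[1,2) x cols[0,4) = 1x4
Unfold 1 (reflect across h@1): 2 holes -> [(0, 3), (1, 3)]
Unfold 2 (reflect across h@2): 4 holes -> [(0, 3), (1, 3), (2, 3), (3, 3)]
Unfold 3 (reflect across v@4): 8 holes -> [(0, 3), (0, 4), (1, 3), (1, 4), (2, 3), (2, 4), (3, 3), (3, 4)]
Unfold 4 (reflect across h@4): 16 holes -> [(0, 3), (0, 4), (1, 3), (1, 4), (2, 3), (2, 4), (3, 3), (3, 4), (4, 3), (4, 4), (5, 3), (5, 4), (6, 3), (6, 4), (7, 3), (7, 4)]
Holes: [(0, 3), (0, 4), (1, 3), (1, 4), (2, 3), (2, 4), (3, 3), (3, 4), (4, 3), (4, 4), (5, 3), (5, 4), (6, 3), (6, 4), (7, 3), (7, 4)]

Answer: yes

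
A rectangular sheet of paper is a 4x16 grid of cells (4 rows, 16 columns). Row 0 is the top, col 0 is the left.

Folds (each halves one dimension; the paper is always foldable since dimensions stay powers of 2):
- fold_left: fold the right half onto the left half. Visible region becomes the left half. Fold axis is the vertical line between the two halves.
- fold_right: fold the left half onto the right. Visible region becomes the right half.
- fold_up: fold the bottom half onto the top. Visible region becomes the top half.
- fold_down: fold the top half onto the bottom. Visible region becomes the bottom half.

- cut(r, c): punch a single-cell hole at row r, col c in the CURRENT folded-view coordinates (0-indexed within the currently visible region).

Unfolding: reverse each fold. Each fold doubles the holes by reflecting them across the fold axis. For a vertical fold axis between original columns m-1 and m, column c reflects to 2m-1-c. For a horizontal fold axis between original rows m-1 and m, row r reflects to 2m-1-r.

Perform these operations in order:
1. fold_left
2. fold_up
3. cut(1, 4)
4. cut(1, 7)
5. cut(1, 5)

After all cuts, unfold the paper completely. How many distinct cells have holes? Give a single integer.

Op 1 fold_left: fold axis v@8; visible region now rows[0,4) x cols[0,8) = 4x8
Op 2 fold_up: fold axis h@2; visible region now rows[0,2) x cols[0,8) = 2x8
Op 3 cut(1, 4): punch at orig (1,4); cuts so far [(1, 4)]; region rows[0,2) x cols[0,8) = 2x8
Op 4 cut(1, 7): punch at orig (1,7); cuts so far [(1, 4), (1, 7)]; region rows[0,2) x cols[0,8) = 2x8
Op 5 cut(1, 5): punch at orig (1,5); cuts so far [(1, 4), (1, 5), (1, 7)]; region rows[0,2) x cols[0,8) = 2x8
Unfold 1 (reflect across h@2): 6 holes -> [(1, 4), (1, 5), (1, 7), (2, 4), (2, 5), (2, 7)]
Unfold 2 (reflect across v@8): 12 holes -> [(1, 4), (1, 5), (1, 7), (1, 8), (1, 10), (1, 11), (2, 4), (2, 5), (2, 7), (2, 8), (2, 10), (2, 11)]

Answer: 12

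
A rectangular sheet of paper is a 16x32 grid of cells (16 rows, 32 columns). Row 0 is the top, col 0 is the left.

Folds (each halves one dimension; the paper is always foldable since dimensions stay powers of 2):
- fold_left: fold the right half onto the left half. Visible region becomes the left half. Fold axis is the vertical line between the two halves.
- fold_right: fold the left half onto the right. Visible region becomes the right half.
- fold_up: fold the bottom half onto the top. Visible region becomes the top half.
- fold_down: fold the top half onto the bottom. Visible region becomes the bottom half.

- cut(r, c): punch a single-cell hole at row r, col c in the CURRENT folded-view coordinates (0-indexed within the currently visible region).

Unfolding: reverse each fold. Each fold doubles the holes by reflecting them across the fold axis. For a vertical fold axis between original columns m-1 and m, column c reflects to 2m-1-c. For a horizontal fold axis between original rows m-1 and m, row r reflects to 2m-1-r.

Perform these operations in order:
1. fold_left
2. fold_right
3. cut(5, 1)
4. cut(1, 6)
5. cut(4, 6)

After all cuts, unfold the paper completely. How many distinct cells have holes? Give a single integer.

Op 1 fold_left: fold axis v@16; visible region now rows[0,16) x cols[0,16) = 16x16
Op 2 fold_right: fold axis v@8; visible region now rows[0,16) x cols[8,16) = 16x8
Op 3 cut(5, 1): punch at orig (5,9); cuts so far [(5, 9)]; region rows[0,16) x cols[8,16) = 16x8
Op 4 cut(1, 6): punch at orig (1,14); cuts so far [(1, 14), (5, 9)]; region rows[0,16) x cols[8,16) = 16x8
Op 5 cut(4, 6): punch at orig (4,14); cuts so far [(1, 14), (4, 14), (5, 9)]; region rows[0,16) x cols[8,16) = 16x8
Unfold 1 (reflect across v@8): 6 holes -> [(1, 1), (1, 14), (4, 1), (4, 14), (5, 6), (5, 9)]
Unfold 2 (reflect across v@16): 12 holes -> [(1, 1), (1, 14), (1, 17), (1, 30), (4, 1), (4, 14), (4, 17), (4, 30), (5, 6), (5, 9), (5, 22), (5, 25)]

Answer: 12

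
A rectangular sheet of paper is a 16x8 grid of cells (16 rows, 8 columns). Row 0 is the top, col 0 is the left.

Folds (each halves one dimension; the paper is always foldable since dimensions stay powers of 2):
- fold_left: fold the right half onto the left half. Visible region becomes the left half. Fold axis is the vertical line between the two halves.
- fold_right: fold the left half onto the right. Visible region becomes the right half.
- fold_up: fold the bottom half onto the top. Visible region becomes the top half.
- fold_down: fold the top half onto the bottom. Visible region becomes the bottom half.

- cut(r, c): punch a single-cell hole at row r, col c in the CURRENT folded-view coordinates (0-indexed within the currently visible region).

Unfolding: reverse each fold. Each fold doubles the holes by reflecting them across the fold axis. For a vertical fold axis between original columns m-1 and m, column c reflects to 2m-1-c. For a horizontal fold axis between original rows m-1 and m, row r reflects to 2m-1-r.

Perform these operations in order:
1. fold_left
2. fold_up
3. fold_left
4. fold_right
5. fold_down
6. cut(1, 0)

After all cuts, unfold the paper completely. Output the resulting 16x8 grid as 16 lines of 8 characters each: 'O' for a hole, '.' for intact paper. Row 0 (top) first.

Op 1 fold_left: fold axis v@4; visible region now rows[0,16) x cols[0,4) = 16x4
Op 2 fold_up: fold axis h@8; visible region now rows[0,8) x cols[0,4) = 8x4
Op 3 fold_left: fold axis v@2; visible region now rows[0,8) x cols[0,2) = 8x2
Op 4 fold_right: fold axis v@1; visible region now rows[0,8) x cols[1,2) = 8x1
Op 5 fold_down: fold axis h@4; visible region now rows[4,8) x cols[1,2) = 4x1
Op 6 cut(1, 0): punch at orig (5,1); cuts so far [(5, 1)]; region rows[4,8) x cols[1,2) = 4x1
Unfold 1 (reflect across h@4): 2 holes -> [(2, 1), (5, 1)]
Unfold 2 (reflect across v@1): 4 holes -> [(2, 0), (2, 1), (5, 0), (5, 1)]
Unfold 3 (reflect across v@2): 8 holes -> [(2, 0), (2, 1), (2, 2), (2, 3), (5, 0), (5, 1), (5, 2), (5, 3)]
Unfold 4 (reflect across h@8): 16 holes -> [(2, 0), (2, 1), (2, 2), (2, 3), (5, 0), (5, 1), (5, 2), (5, 3), (10, 0), (10, 1), (10, 2), (10, 3), (13, 0), (13, 1), (13, 2), (13, 3)]
Unfold 5 (reflect across v@4): 32 holes -> [(2, 0), (2, 1), (2, 2), (2, 3), (2, 4), (2, 5), (2, 6), (2, 7), (5, 0), (5, 1), (5, 2), (5, 3), (5, 4), (5, 5), (5, 6), (5, 7), (10, 0), (10, 1), (10, 2), (10, 3), (10, 4), (10, 5), (10, 6), (10, 7), (13, 0), (13, 1), (13, 2), (13, 3), (13, 4), (13, 5), (13, 6), (13, 7)]

Answer: ........
........
OOOOOOOO
........
........
OOOOOOOO
........
........
........
........
OOOOOOOO
........
........
OOOOOOOO
........
........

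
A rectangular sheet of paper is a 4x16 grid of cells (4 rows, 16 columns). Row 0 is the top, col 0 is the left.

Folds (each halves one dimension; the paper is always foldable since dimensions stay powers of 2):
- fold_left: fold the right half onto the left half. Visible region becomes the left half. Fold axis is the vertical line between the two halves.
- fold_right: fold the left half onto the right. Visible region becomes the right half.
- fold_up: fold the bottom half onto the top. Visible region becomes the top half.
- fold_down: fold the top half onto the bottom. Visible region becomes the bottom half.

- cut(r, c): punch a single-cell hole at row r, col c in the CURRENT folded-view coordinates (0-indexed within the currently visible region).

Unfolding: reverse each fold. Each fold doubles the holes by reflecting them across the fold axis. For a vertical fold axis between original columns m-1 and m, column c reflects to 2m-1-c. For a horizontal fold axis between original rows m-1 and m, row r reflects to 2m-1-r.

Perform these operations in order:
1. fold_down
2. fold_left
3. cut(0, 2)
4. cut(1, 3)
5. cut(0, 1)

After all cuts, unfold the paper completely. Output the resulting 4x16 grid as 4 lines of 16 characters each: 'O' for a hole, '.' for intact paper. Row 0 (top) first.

Answer: ...O........O...
.OO..........OO.
.OO..........OO.
...O........O...

Derivation:
Op 1 fold_down: fold axis h@2; visible region now rows[2,4) x cols[0,16) = 2x16
Op 2 fold_left: fold axis v@8; visible region now rows[2,4) x cols[0,8) = 2x8
Op 3 cut(0, 2): punch at orig (2,2); cuts so far [(2, 2)]; region rows[2,4) x cols[0,8) = 2x8
Op 4 cut(1, 3): punch at orig (3,3); cuts so far [(2, 2), (3, 3)]; region rows[2,4) x cols[0,8) = 2x8
Op 5 cut(0, 1): punch at orig (2,1); cuts so far [(2, 1), (2, 2), (3, 3)]; region rows[2,4) x cols[0,8) = 2x8
Unfold 1 (reflect across v@8): 6 holes -> [(2, 1), (2, 2), (2, 13), (2, 14), (3, 3), (3, 12)]
Unfold 2 (reflect across h@2): 12 holes -> [(0, 3), (0, 12), (1, 1), (1, 2), (1, 13), (1, 14), (2, 1), (2, 2), (2, 13), (2, 14), (3, 3), (3, 12)]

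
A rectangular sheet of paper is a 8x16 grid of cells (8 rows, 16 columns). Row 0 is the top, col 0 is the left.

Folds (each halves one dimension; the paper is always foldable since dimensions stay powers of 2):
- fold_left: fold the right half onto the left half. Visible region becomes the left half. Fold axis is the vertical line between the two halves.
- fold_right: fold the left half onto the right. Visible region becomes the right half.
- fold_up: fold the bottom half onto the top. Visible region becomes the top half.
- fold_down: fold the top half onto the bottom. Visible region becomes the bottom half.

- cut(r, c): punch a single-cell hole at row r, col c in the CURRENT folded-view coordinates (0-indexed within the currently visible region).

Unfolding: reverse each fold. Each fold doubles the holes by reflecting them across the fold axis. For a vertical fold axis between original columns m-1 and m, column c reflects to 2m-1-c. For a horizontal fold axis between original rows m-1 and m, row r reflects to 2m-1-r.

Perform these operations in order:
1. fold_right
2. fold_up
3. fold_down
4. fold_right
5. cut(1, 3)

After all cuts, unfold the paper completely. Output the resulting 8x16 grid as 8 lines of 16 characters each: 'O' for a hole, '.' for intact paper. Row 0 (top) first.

Answer: O......OO......O
................
................
O......OO......O
O......OO......O
................
................
O......OO......O

Derivation:
Op 1 fold_right: fold axis v@8; visible region now rows[0,8) x cols[8,16) = 8x8
Op 2 fold_up: fold axis h@4; visible region now rows[0,4) x cols[8,16) = 4x8
Op 3 fold_down: fold axis h@2; visible region now rows[2,4) x cols[8,16) = 2x8
Op 4 fold_right: fold axis v@12; visible region now rows[2,4) x cols[12,16) = 2x4
Op 5 cut(1, 3): punch at orig (3,15); cuts so far [(3, 15)]; region rows[2,4) x cols[12,16) = 2x4
Unfold 1 (reflect across v@12): 2 holes -> [(3, 8), (3, 15)]
Unfold 2 (reflect across h@2): 4 holes -> [(0, 8), (0, 15), (3, 8), (3, 15)]
Unfold 3 (reflect across h@4): 8 holes -> [(0, 8), (0, 15), (3, 8), (3, 15), (4, 8), (4, 15), (7, 8), (7, 15)]
Unfold 4 (reflect across v@8): 16 holes -> [(0, 0), (0, 7), (0, 8), (0, 15), (3, 0), (3, 7), (3, 8), (3, 15), (4, 0), (4, 7), (4, 8), (4, 15), (7, 0), (7, 7), (7, 8), (7, 15)]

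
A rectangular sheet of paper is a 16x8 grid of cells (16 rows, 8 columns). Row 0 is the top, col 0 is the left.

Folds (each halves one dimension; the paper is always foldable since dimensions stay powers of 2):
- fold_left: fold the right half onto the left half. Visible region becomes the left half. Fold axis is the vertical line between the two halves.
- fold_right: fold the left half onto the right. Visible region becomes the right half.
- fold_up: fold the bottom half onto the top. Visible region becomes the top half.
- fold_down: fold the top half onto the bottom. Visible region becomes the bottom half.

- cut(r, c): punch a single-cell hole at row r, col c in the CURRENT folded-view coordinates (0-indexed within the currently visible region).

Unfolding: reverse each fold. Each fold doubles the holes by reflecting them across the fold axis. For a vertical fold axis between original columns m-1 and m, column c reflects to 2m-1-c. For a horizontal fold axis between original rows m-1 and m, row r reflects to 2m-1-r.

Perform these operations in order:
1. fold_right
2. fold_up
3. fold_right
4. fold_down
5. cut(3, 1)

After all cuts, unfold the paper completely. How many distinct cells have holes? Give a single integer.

Op 1 fold_right: fold axis v@4; visible region now rows[0,16) x cols[4,8) = 16x4
Op 2 fold_up: fold axis h@8; visible region now rows[0,8) x cols[4,8) = 8x4
Op 3 fold_right: fold axis v@6; visible region now rows[0,8) x cols[6,8) = 8x2
Op 4 fold_down: fold axis h@4; visible region now rows[4,8) x cols[6,8) = 4x2
Op 5 cut(3, 1): punch at orig (7,7); cuts so far [(7, 7)]; region rows[4,8) x cols[6,8) = 4x2
Unfold 1 (reflect across h@4): 2 holes -> [(0, 7), (7, 7)]
Unfold 2 (reflect across v@6): 4 holes -> [(0, 4), (0, 7), (7, 4), (7, 7)]
Unfold 3 (reflect across h@8): 8 holes -> [(0, 4), (0, 7), (7, 4), (7, 7), (8, 4), (8, 7), (15, 4), (15, 7)]
Unfold 4 (reflect across v@4): 16 holes -> [(0, 0), (0, 3), (0, 4), (0, 7), (7, 0), (7, 3), (7, 4), (7, 7), (8, 0), (8, 3), (8, 4), (8, 7), (15, 0), (15, 3), (15, 4), (15, 7)]

Answer: 16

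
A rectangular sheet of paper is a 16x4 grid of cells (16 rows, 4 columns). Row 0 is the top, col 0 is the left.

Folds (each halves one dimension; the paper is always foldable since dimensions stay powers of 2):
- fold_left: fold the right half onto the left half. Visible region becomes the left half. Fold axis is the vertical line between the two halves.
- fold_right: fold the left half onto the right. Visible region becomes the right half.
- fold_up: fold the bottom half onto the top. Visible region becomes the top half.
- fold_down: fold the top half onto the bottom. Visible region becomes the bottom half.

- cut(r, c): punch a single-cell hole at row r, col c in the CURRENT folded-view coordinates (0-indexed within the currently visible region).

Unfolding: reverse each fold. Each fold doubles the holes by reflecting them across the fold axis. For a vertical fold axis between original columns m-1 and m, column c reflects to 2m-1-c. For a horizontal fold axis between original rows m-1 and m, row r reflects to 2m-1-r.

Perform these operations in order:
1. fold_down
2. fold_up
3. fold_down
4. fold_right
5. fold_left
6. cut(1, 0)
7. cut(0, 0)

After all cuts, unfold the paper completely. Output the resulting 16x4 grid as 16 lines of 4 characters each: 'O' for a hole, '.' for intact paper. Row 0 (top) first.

Op 1 fold_down: fold axis h@8; visible region now rows[8,16) x cols[0,4) = 8x4
Op 2 fold_up: fold axis h@12; visible region now rows[8,12) x cols[0,4) = 4x4
Op 3 fold_down: fold axis h@10; visible region now rows[10,12) x cols[0,4) = 2x4
Op 4 fold_right: fold axis v@2; visible region now rows[10,12) x cols[2,4) = 2x2
Op 5 fold_left: fold axis v@3; visible region now rows[10,12) x cols[2,3) = 2x1
Op 6 cut(1, 0): punch at orig (11,2); cuts so far [(11, 2)]; region rows[10,12) x cols[2,3) = 2x1
Op 7 cut(0, 0): punch at orig (10,2); cuts so far [(10, 2), (11, 2)]; region rows[10,12) x cols[2,3) = 2x1
Unfold 1 (reflect across v@3): 4 holes -> [(10, 2), (10, 3), (11, 2), (11, 3)]
Unfold 2 (reflect across v@2): 8 holes -> [(10, 0), (10, 1), (10, 2), (10, 3), (11, 0), (11, 1), (11, 2), (11, 3)]
Unfold 3 (reflect across h@10): 16 holes -> [(8, 0), (8, 1), (8, 2), (8, 3), (9, 0), (9, 1), (9, 2), (9, 3), (10, 0), (10, 1), (10, 2), (10, 3), (11, 0), (11, 1), (11, 2), (11, 3)]
Unfold 4 (reflect across h@12): 32 holes -> [(8, 0), (8, 1), (8, 2), (8, 3), (9, 0), (9, 1), (9, 2), (9, 3), (10, 0), (10, 1), (10, 2), (10, 3), (11, 0), (11, 1), (11, 2), (11, 3), (12, 0), (12, 1), (12, 2), (12, 3), (13, 0), (13, 1), (13, 2), (13, 3), (14, 0), (14, 1), (14, 2), (14, 3), (15, 0), (15, 1), (15, 2), (15, 3)]
Unfold 5 (reflect across h@8): 64 holes -> [(0, 0), (0, 1), (0, 2), (0, 3), (1, 0), (1, 1), (1, 2), (1, 3), (2, 0), (2, 1), (2, 2), (2, 3), (3, 0), (3, 1), (3, 2), (3, 3), (4, 0), (4, 1), (4, 2), (4, 3), (5, 0), (5, 1), (5, 2), (5, 3), (6, 0), (6, 1), (6, 2), (6, 3), (7, 0), (7, 1), (7, 2), (7, 3), (8, 0), (8, 1), (8, 2), (8, 3), (9, 0), (9, 1), (9, 2), (9, 3), (10, 0), (10, 1), (10, 2), (10, 3), (11, 0), (11, 1), (11, 2), (11, 3), (12, 0), (12, 1), (12, 2), (12, 3), (13, 0), (13, 1), (13, 2), (13, 3), (14, 0), (14, 1), (14, 2), (14, 3), (15, 0), (15, 1), (15, 2), (15, 3)]

Answer: OOOO
OOOO
OOOO
OOOO
OOOO
OOOO
OOOO
OOOO
OOOO
OOOO
OOOO
OOOO
OOOO
OOOO
OOOO
OOOO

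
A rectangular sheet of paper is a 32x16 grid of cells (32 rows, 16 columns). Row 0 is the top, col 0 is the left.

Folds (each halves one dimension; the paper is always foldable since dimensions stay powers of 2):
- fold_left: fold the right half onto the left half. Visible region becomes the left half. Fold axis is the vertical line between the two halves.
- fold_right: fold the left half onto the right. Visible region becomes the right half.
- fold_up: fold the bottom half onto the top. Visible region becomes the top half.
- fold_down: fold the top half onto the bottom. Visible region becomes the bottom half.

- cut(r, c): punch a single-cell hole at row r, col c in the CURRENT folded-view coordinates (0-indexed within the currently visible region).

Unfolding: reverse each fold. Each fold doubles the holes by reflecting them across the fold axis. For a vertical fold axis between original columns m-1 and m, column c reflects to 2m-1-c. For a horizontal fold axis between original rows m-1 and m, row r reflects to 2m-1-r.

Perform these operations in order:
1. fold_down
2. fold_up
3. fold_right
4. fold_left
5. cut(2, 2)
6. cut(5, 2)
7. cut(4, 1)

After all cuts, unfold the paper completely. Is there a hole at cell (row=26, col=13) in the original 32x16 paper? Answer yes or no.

Op 1 fold_down: fold axis h@16; visible region now rows[16,32) x cols[0,16) = 16x16
Op 2 fold_up: fold axis h@24; visible region now rows[16,24) x cols[0,16) = 8x16
Op 3 fold_right: fold axis v@8; visible region now rows[16,24) x cols[8,16) = 8x8
Op 4 fold_left: fold axis v@12; visible region now rows[16,24) x cols[8,12) = 8x4
Op 5 cut(2, 2): punch at orig (18,10); cuts so far [(18, 10)]; region rows[16,24) x cols[8,12) = 8x4
Op 6 cut(5, 2): punch at orig (21,10); cuts so far [(18, 10), (21, 10)]; region rows[16,24) x cols[8,12) = 8x4
Op 7 cut(4, 1): punch at orig (20,9); cuts so far [(18, 10), (20, 9), (21, 10)]; region rows[16,24) x cols[8,12) = 8x4
Unfold 1 (reflect across v@12): 6 holes -> [(18, 10), (18, 13), (20, 9), (20, 14), (21, 10), (21, 13)]
Unfold 2 (reflect across v@8): 12 holes -> [(18, 2), (18, 5), (18, 10), (18, 13), (20, 1), (20, 6), (20, 9), (20, 14), (21, 2), (21, 5), (21, 10), (21, 13)]
Unfold 3 (reflect across h@24): 24 holes -> [(18, 2), (18, 5), (18, 10), (18, 13), (20, 1), (20, 6), (20, 9), (20, 14), (21, 2), (21, 5), (21, 10), (21, 13), (26, 2), (26, 5), (26, 10), (26, 13), (27, 1), (27, 6), (27, 9), (27, 14), (29, 2), (29, 5), (29, 10), (29, 13)]
Unfold 4 (reflect across h@16): 48 holes -> [(2, 2), (2, 5), (2, 10), (2, 13), (4, 1), (4, 6), (4, 9), (4, 14), (5, 2), (5, 5), (5, 10), (5, 13), (10, 2), (10, 5), (10, 10), (10, 13), (11, 1), (11, 6), (11, 9), (11, 14), (13, 2), (13, 5), (13, 10), (13, 13), (18, 2), (18, 5), (18, 10), (18, 13), (20, 1), (20, 6), (20, 9), (20, 14), (21, 2), (21, 5), (21, 10), (21, 13), (26, 2), (26, 5), (26, 10), (26, 13), (27, 1), (27, 6), (27, 9), (27, 14), (29, 2), (29, 5), (29, 10), (29, 13)]
Holes: [(2, 2), (2, 5), (2, 10), (2, 13), (4, 1), (4, 6), (4, 9), (4, 14), (5, 2), (5, 5), (5, 10), (5, 13), (10, 2), (10, 5), (10, 10), (10, 13), (11, 1), (11, 6), (11, 9), (11, 14), (13, 2), (13, 5), (13, 10), (13, 13), (18, 2), (18, 5), (18, 10), (18, 13), (20, 1), (20, 6), (20, 9), (20, 14), (21, 2), (21, 5), (21, 10), (21, 13), (26, 2), (26, 5), (26, 10), (26, 13), (27, 1), (27, 6), (27, 9), (27, 14), (29, 2), (29, 5), (29, 10), (29, 13)]

Answer: yes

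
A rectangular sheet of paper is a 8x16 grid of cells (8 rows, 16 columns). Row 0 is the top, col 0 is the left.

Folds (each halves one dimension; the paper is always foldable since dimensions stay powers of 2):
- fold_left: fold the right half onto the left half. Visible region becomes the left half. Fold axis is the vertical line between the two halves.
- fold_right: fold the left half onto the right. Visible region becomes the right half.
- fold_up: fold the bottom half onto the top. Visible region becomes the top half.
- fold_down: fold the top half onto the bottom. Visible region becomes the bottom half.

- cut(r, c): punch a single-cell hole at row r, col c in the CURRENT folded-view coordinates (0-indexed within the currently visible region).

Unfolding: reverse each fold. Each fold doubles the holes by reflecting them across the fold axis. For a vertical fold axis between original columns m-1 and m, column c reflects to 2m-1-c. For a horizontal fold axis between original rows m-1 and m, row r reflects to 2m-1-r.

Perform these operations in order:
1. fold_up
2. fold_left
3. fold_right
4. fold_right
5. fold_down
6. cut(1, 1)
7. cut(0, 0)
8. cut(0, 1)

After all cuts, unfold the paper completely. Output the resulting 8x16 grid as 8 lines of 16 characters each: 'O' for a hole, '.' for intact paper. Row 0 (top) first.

Op 1 fold_up: fold axis h@4; visible region now rows[0,4) x cols[0,16) = 4x16
Op 2 fold_left: fold axis v@8; visible region now rows[0,4) x cols[0,8) = 4x8
Op 3 fold_right: fold axis v@4; visible region now rows[0,4) x cols[4,8) = 4x4
Op 4 fold_right: fold axis v@6; visible region now rows[0,4) x cols[6,8) = 4x2
Op 5 fold_down: fold axis h@2; visible region now rows[2,4) x cols[6,8) = 2x2
Op 6 cut(1, 1): punch at orig (3,7); cuts so far [(3, 7)]; region rows[2,4) x cols[6,8) = 2x2
Op 7 cut(0, 0): punch at orig (2,6); cuts so far [(2, 6), (3, 7)]; region rows[2,4) x cols[6,8) = 2x2
Op 8 cut(0, 1): punch at orig (2,7); cuts so far [(2, 6), (2, 7), (3, 7)]; region rows[2,4) x cols[6,8) = 2x2
Unfold 1 (reflect across h@2): 6 holes -> [(0, 7), (1, 6), (1, 7), (2, 6), (2, 7), (3, 7)]
Unfold 2 (reflect across v@6): 12 holes -> [(0, 4), (0, 7), (1, 4), (1, 5), (1, 6), (1, 7), (2, 4), (2, 5), (2, 6), (2, 7), (3, 4), (3, 7)]
Unfold 3 (reflect across v@4): 24 holes -> [(0, 0), (0, 3), (0, 4), (0, 7), (1, 0), (1, 1), (1, 2), (1, 3), (1, 4), (1, 5), (1, 6), (1, 7), (2, 0), (2, 1), (2, 2), (2, 3), (2, 4), (2, 5), (2, 6), (2, 7), (3, 0), (3, 3), (3, 4), (3, 7)]
Unfold 4 (reflect across v@8): 48 holes -> [(0, 0), (0, 3), (0, 4), (0, 7), (0, 8), (0, 11), (0, 12), (0, 15), (1, 0), (1, 1), (1, 2), (1, 3), (1, 4), (1, 5), (1, 6), (1, 7), (1, 8), (1, 9), (1, 10), (1, 11), (1, 12), (1, 13), (1, 14), (1, 15), (2, 0), (2, 1), (2, 2), (2, 3), (2, 4), (2, 5), (2, 6), (2, 7), (2, 8), (2, 9), (2, 10), (2, 11), (2, 12), (2, 13), (2, 14), (2, 15), (3, 0), (3, 3), (3, 4), (3, 7), (3, 8), (3, 11), (3, 12), (3, 15)]
Unfold 5 (reflect across h@4): 96 holes -> [(0, 0), (0, 3), (0, 4), (0, 7), (0, 8), (0, 11), (0, 12), (0, 15), (1, 0), (1, 1), (1, 2), (1, 3), (1, 4), (1, 5), (1, 6), (1, 7), (1, 8), (1, 9), (1, 10), (1, 11), (1, 12), (1, 13), (1, 14), (1, 15), (2, 0), (2, 1), (2, 2), (2, 3), (2, 4), (2, 5), (2, 6), (2, 7), (2, 8), (2, 9), (2, 10), (2, 11), (2, 12), (2, 13), (2, 14), (2, 15), (3, 0), (3, 3), (3, 4), (3, 7), (3, 8), (3, 11), (3, 12), (3, 15), (4, 0), (4, 3), (4, 4), (4, 7), (4, 8), (4, 11), (4, 12), (4, 15), (5, 0), (5, 1), (5, 2), (5, 3), (5, 4), (5, 5), (5, 6), (5, 7), (5, 8), (5, 9), (5, 10), (5, 11), (5, 12), (5, 13), (5, 14), (5, 15), (6, 0), (6, 1), (6, 2), (6, 3), (6, 4), (6, 5), (6, 6), (6, 7), (6, 8), (6, 9), (6, 10), (6, 11), (6, 12), (6, 13), (6, 14), (6, 15), (7, 0), (7, 3), (7, 4), (7, 7), (7, 8), (7, 11), (7, 12), (7, 15)]

Answer: O..OO..OO..OO..O
OOOOOOOOOOOOOOOO
OOOOOOOOOOOOOOOO
O..OO..OO..OO..O
O..OO..OO..OO..O
OOOOOOOOOOOOOOOO
OOOOOOOOOOOOOOOO
O..OO..OO..OO..O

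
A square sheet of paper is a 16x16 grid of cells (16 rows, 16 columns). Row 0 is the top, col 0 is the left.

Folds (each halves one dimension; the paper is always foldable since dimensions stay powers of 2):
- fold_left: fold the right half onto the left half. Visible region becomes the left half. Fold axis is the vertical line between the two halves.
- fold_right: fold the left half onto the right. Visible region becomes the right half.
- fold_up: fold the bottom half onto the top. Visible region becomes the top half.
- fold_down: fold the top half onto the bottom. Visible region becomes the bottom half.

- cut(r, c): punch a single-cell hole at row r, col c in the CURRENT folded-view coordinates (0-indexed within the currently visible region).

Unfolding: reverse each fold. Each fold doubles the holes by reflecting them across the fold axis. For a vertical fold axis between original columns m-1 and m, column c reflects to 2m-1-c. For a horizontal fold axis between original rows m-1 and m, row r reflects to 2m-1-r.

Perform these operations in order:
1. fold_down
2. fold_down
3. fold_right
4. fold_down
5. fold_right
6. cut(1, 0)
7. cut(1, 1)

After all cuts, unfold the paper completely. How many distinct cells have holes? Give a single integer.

Op 1 fold_down: fold axis h@8; visible region now rows[8,16) x cols[0,16) = 8x16
Op 2 fold_down: fold axis h@12; visible region now rows[12,16) x cols[0,16) = 4x16
Op 3 fold_right: fold axis v@8; visible region now rows[12,16) x cols[8,16) = 4x8
Op 4 fold_down: fold axis h@14; visible region now rows[14,16) x cols[8,16) = 2x8
Op 5 fold_right: fold axis v@12; visible region now rows[14,16) x cols[12,16) = 2x4
Op 6 cut(1, 0): punch at orig (15,12); cuts so far [(15, 12)]; region rows[14,16) x cols[12,16) = 2x4
Op 7 cut(1, 1): punch at orig (15,13); cuts so far [(15, 12), (15, 13)]; region rows[14,16) x cols[12,16) = 2x4
Unfold 1 (reflect across v@12): 4 holes -> [(15, 10), (15, 11), (15, 12), (15, 13)]
Unfold 2 (reflect across h@14): 8 holes -> [(12, 10), (12, 11), (12, 12), (12, 13), (15, 10), (15, 11), (15, 12), (15, 13)]
Unfold 3 (reflect across v@8): 16 holes -> [(12, 2), (12, 3), (12, 4), (12, 5), (12, 10), (12, 11), (12, 12), (12, 13), (15, 2), (15, 3), (15, 4), (15, 5), (15, 10), (15, 11), (15, 12), (15, 13)]
Unfold 4 (reflect across h@12): 32 holes -> [(8, 2), (8, 3), (8, 4), (8, 5), (8, 10), (8, 11), (8, 12), (8, 13), (11, 2), (11, 3), (11, 4), (11, 5), (11, 10), (11, 11), (11, 12), (11, 13), (12, 2), (12, 3), (12, 4), (12, 5), (12, 10), (12, 11), (12, 12), (12, 13), (15, 2), (15, 3), (15, 4), (15, 5), (15, 10), (15, 11), (15, 12), (15, 13)]
Unfold 5 (reflect across h@8): 64 holes -> [(0, 2), (0, 3), (0, 4), (0, 5), (0, 10), (0, 11), (0, 12), (0, 13), (3, 2), (3, 3), (3, 4), (3, 5), (3, 10), (3, 11), (3, 12), (3, 13), (4, 2), (4, 3), (4, 4), (4, 5), (4, 10), (4, 11), (4, 12), (4, 13), (7, 2), (7, 3), (7, 4), (7, 5), (7, 10), (7, 11), (7, 12), (7, 13), (8, 2), (8, 3), (8, 4), (8, 5), (8, 10), (8, 11), (8, 12), (8, 13), (11, 2), (11, 3), (11, 4), (11, 5), (11, 10), (11, 11), (11, 12), (11, 13), (12, 2), (12, 3), (12, 4), (12, 5), (12, 10), (12, 11), (12, 12), (12, 13), (15, 2), (15, 3), (15, 4), (15, 5), (15, 10), (15, 11), (15, 12), (15, 13)]

Answer: 64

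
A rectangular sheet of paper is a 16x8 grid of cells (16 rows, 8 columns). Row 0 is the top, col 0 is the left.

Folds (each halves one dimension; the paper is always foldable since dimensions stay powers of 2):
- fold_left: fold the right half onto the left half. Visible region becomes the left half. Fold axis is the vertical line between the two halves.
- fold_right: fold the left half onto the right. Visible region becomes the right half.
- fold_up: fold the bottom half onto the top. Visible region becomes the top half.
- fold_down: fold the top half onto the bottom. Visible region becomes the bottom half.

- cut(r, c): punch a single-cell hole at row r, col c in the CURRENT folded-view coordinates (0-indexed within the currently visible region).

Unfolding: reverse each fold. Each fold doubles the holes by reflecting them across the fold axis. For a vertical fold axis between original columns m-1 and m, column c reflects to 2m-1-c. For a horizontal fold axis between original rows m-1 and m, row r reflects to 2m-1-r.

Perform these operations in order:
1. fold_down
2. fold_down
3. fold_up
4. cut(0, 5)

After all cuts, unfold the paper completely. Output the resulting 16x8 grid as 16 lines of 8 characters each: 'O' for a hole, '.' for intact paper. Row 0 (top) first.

Op 1 fold_down: fold axis h@8; visible region now rows[8,16) x cols[0,8) = 8x8
Op 2 fold_down: fold axis h@12; visible region now rows[12,16) x cols[0,8) = 4x8
Op 3 fold_up: fold axis h@14; visible region now rows[12,14) x cols[0,8) = 2x8
Op 4 cut(0, 5): punch at orig (12,5); cuts so far [(12, 5)]; region rows[12,14) x cols[0,8) = 2x8
Unfold 1 (reflect across h@14): 2 holes -> [(12, 5), (15, 5)]
Unfold 2 (reflect across h@12): 4 holes -> [(8, 5), (11, 5), (12, 5), (15, 5)]
Unfold 3 (reflect across h@8): 8 holes -> [(0, 5), (3, 5), (4, 5), (7, 5), (8, 5), (11, 5), (12, 5), (15, 5)]

Answer: .....O..
........
........
.....O..
.....O..
........
........
.....O..
.....O..
........
........
.....O..
.....O..
........
........
.....O..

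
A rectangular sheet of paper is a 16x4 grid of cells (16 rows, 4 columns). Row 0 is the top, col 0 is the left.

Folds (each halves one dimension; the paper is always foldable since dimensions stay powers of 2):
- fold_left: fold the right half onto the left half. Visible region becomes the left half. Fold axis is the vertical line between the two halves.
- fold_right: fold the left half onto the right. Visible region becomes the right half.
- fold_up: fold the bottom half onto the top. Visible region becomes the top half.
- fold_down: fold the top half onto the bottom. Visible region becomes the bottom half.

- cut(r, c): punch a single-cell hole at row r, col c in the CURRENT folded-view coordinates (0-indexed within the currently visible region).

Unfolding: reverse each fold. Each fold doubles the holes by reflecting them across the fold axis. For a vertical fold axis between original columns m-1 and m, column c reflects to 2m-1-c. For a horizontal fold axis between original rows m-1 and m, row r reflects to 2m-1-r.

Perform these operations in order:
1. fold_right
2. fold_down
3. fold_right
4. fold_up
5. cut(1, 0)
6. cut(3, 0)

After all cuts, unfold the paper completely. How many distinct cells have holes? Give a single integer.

Op 1 fold_right: fold axis v@2; visible region now rows[0,16) x cols[2,4) = 16x2
Op 2 fold_down: fold axis h@8; visible region now rows[8,16) x cols[2,4) = 8x2
Op 3 fold_right: fold axis v@3; visible region now rows[8,16) x cols[3,4) = 8x1
Op 4 fold_up: fold axis h@12; visible region now rows[8,12) x cols[3,4) = 4x1
Op 5 cut(1, 0): punch at orig (9,3); cuts so far [(9, 3)]; region rows[8,12) x cols[3,4) = 4x1
Op 6 cut(3, 0): punch at orig (11,3); cuts so far [(9, 3), (11, 3)]; region rows[8,12) x cols[3,4) = 4x1
Unfold 1 (reflect across h@12): 4 holes -> [(9, 3), (11, 3), (12, 3), (14, 3)]
Unfold 2 (reflect across v@3): 8 holes -> [(9, 2), (9, 3), (11, 2), (11, 3), (12, 2), (12, 3), (14, 2), (14, 3)]
Unfold 3 (reflect across h@8): 16 holes -> [(1, 2), (1, 3), (3, 2), (3, 3), (4, 2), (4, 3), (6, 2), (6, 3), (9, 2), (9, 3), (11, 2), (11, 3), (12, 2), (12, 3), (14, 2), (14, 3)]
Unfold 4 (reflect across v@2): 32 holes -> [(1, 0), (1, 1), (1, 2), (1, 3), (3, 0), (3, 1), (3, 2), (3, 3), (4, 0), (4, 1), (4, 2), (4, 3), (6, 0), (6, 1), (6, 2), (6, 3), (9, 0), (9, 1), (9, 2), (9, 3), (11, 0), (11, 1), (11, 2), (11, 3), (12, 0), (12, 1), (12, 2), (12, 3), (14, 0), (14, 1), (14, 2), (14, 3)]

Answer: 32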